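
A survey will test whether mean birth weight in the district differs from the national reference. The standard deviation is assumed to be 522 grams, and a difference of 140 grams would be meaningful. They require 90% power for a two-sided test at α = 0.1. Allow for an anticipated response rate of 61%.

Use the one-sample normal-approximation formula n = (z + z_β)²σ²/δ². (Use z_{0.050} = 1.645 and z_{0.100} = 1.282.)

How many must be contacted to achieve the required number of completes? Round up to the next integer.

n = (z_{α/2} + z_β)² · σ² / δ²
  = (1.645 + 1.282)² · 522² / 140²
  = 8.5673 · 272484 / 19600
  = 119.11
Adjust for 61% response: 119.11 / 0.61 = 195.25.
Round up → n = 196.

n = 196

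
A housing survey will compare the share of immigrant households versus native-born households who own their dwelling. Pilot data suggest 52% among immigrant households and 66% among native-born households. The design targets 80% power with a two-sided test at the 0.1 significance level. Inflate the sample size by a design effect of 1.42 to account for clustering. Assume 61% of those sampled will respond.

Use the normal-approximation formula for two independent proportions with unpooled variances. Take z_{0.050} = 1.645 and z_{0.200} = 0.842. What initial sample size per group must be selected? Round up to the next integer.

n = 349 per group

n = (z_{α/2} + z_β)² · [p₁(1−p₁) + p₂(1−p₂)] / (p₁ − p₂)²
  = (1.645 + 0.842)² · (0.52·0.48 + 0.66·0.34) / (-0.14)²
  = (2.487)² · (0.2496 + 0.2244) / 0.0196
  = 6.1852 · 0.4740 / 0.0196
  = 149.58
Design effect: 1.42 × 149.58 = 212.40.
Adjust for 61% response: 212.40 / 0.61 = 348.20.
Round up → n = 349 per group.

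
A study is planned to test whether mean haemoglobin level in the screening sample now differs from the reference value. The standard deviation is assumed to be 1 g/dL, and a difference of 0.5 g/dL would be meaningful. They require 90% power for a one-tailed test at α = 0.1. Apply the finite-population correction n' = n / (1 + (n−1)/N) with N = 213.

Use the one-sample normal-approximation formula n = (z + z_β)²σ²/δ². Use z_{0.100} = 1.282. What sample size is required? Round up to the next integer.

n = 24

n = (z_α + z_β)² · σ² / δ²
  = (1.282 + 1.282)² · 1² / 0.5²
  = 6.5741 · 1 / 0.25
  = 26.30
Finite-population correction (N = 213): 26.30 / (1 + (26.30 − 1)/213) = 23.50.
Round up → n = 24.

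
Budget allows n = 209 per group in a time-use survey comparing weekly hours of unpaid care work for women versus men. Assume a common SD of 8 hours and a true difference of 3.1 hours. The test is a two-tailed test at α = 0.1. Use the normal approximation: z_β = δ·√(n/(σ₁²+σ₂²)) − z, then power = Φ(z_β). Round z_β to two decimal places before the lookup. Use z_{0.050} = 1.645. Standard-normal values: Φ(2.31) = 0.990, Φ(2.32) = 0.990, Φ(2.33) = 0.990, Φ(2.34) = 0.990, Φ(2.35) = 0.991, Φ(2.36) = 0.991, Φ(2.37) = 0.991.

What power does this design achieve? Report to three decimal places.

z_β = δ·√(n/(σ₁²+σ₂²)) − z_{α/2}
    = 3.1 · √(209/128) − 1.645
    = 3.1 · 1.27782 − 1.645
    = 3.9612 − 1.645 = 2.3162 → 2.32
Power = Φ(2.32) = 0.990.

Power ≈ 0.990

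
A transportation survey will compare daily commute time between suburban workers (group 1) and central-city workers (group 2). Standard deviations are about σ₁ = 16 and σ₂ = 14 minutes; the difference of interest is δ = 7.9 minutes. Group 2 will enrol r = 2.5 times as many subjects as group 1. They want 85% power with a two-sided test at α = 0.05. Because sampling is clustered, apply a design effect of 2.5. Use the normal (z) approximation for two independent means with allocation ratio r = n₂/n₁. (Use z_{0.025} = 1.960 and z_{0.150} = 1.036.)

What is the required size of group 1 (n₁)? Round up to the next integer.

n₁ = (z_{α/2} + z_β)² · (σ₁² + σ₂²/r) / δ²
   = (1.960 + 1.036)² · (16² + 14²/2.5) / 7.9²
   = 8.9760 · (256 + 78.4) / 62.41
   = 8.9760 · 334.4 / 62.41
   = 48.09
Design effect: 2.5 × 48.09 = 120.24.
Round up → n₁ = 121; n₂ = r·n₁ = 2.5 × 121 = 303.

n₁ = 121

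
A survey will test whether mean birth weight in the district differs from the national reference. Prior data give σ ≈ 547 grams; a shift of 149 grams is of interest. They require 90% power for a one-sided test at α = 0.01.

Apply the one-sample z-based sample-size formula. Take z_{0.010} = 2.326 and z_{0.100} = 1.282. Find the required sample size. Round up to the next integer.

n = (z_α + z_β)² · σ² / δ²
  = (2.326 + 1.282)² · 547² / 149²
  = 13.0177 · 299209 / 22201
  = 175.44
Round up → n = 176.

n = 176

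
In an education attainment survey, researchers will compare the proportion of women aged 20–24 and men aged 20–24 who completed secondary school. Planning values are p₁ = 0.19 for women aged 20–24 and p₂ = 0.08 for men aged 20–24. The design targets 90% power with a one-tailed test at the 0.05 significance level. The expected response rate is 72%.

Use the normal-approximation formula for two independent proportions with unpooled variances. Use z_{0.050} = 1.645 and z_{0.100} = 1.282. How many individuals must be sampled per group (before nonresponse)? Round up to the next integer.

n = 224 per group

n = (z_α + z_β)² · [p₁(1−p₁) + p₂(1−p₂)] / (p₁ − p₂)²
  = (1.645 + 1.282)² · (0.19·0.81 + 0.08·0.92) / (0.11)²
  = (2.927)² · (0.1539 + 0.0736) / 0.0121
  = 8.5673 · 0.2275 / 0.0121
  = 161.08
Adjust for 72% response: 161.08 / 0.72 = 223.72.
Round up → n = 224 per group.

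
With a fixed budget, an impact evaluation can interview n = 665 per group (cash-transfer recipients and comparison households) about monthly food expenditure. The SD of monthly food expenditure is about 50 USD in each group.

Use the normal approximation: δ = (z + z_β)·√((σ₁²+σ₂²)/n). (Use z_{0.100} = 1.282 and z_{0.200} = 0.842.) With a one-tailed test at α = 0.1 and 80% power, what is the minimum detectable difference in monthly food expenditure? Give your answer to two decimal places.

δ = (z_α + z_β) · √((σ₁²+σ₂²)/n)
  = (1.282 + 0.842) · √(5000/665)
  = 2.124 · √7.5188
  = 2.124 · 2.7420
  = 5.8241

Minimum detectable difference ≈ 5.82 USD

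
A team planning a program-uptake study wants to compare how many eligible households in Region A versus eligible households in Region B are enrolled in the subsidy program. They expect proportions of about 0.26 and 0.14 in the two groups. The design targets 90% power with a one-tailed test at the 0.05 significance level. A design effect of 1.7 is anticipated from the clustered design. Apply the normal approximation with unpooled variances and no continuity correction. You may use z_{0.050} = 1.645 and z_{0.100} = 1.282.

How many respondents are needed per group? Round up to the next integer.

n = 317 per group

n = (z_α + z_β)² · [p₁(1−p₁) + p₂(1−p₂)] / (p₁ − p₂)²
  = (1.645 + 1.282)² · (0.26·0.74 + 0.14·0.86) / (0.12)²
  = (2.927)² · (0.1924 + 0.1204) / 0.0144
  = 8.5673 · 0.3128 / 0.0144
  = 186.10
Design effect: 1.7 × 186.10 = 316.37.
Round up → n = 317 per group.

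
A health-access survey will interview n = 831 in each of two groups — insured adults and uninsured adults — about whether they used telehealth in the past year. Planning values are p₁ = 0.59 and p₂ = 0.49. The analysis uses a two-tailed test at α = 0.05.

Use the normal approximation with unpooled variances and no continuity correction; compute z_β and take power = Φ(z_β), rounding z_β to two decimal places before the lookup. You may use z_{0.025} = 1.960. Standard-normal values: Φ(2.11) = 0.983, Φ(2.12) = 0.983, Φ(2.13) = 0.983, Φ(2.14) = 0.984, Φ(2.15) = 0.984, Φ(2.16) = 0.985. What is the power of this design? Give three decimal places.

z_β = |p₁−p₂|·√(n/[p₁q₁+p₂q₂]) − z_{α/2}
    = 0.10 · √(831/0.4918) − 1.960
    = 0.10 · 41.1061 − 1.960
    = 4.1106 − 1.960 = 2.1506 → 2.15
Power = Φ(2.15) = 0.984.

Power ≈ 0.984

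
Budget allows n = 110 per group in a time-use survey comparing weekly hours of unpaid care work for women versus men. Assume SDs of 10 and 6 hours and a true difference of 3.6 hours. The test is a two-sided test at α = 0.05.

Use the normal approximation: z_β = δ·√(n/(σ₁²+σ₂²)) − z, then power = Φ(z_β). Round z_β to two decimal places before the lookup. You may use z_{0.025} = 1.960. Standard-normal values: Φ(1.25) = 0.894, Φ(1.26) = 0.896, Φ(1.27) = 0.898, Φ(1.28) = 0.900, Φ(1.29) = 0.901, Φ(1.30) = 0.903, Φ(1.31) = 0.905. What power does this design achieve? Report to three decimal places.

z_β = δ·√(n/(σ₁²+σ₂²)) − z_{α/2}
    = 3.6 · √(110/136) − 1.960
    = 3.6 · 0.89935 − 1.960
    = 3.2376 − 1.960 = 1.2776 → 1.28
Power = Φ(1.28) = 0.900.

Power ≈ 0.900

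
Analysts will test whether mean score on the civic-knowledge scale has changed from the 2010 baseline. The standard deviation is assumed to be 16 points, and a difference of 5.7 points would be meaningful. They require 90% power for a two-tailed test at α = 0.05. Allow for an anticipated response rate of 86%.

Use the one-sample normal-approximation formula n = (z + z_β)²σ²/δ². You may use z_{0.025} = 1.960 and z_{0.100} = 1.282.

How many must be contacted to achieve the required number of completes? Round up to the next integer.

n = (z_{α/2} + z_β)² · σ² / δ²
  = (1.960 + 1.282)² · 16² / 5.7²
  = 10.5106 · 256 / 32.49
  = 82.82
Adjust for 86% response: 82.82 / 0.86 = 96.30.
Round up → n = 97.

n = 97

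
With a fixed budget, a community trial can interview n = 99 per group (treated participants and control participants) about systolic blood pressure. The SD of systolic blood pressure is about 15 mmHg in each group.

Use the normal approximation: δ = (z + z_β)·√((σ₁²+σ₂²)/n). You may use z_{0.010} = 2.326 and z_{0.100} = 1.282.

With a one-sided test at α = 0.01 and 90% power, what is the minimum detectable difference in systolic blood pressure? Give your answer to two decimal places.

δ = (z_α + z_β) · √((σ₁²+σ₂²)/n)
  = (2.326 + 1.282) · √(450/99)
  = 3.608 · √4.5455
  = 3.608 · 2.1320
  = 7.6923

Minimum detectable difference ≈ 7.69 mmHg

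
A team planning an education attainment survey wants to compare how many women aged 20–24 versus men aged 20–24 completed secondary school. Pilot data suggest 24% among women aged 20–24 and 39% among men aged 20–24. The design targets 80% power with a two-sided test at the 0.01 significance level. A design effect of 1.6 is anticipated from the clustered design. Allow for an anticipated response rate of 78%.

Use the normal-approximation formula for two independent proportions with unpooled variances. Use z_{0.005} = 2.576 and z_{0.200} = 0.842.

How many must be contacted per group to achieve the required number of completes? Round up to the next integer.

n = 448 per group

n = (z_{α/2} + z_β)² · [p₁(1−p₁) + p₂(1−p₂)] / (p₁ − p₂)²
  = (2.576 + 0.842)² · (0.24·0.76 + 0.39·0.61) / (-0.15)²
  = (3.418)² · (0.1824 + 0.2379) / 0.0225
  = 11.6827 · 0.4203 / 0.0225
  = 218.23
Design effect: 1.6 × 218.23 = 349.17.
Adjust for 78% response: 349.17 / 0.78 = 447.66.
Round up → n = 448 per group.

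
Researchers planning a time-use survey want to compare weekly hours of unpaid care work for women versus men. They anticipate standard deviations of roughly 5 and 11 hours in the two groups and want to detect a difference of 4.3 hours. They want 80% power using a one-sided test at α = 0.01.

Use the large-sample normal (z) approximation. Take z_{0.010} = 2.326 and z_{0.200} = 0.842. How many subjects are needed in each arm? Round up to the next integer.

n = (z_α + z_β)² · (σ₁² + σ₂²) / δ²
  = (2.326 + 0.842)² · (5² + 11² = 146) / 4.3²
  = 10.0362 · 146 / 18.49
  = 79.25
Round up → n = 80 per group.

n = 80 per group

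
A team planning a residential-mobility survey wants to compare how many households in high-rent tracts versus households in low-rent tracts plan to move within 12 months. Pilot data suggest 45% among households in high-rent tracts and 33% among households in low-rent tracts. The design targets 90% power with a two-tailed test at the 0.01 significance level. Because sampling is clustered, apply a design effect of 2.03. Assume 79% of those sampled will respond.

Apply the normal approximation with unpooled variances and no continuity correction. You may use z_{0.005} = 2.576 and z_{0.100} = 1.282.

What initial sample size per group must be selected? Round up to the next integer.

n = 1245 per group

n = (z_{α/2} + z_β)² · [p₁(1−p₁) + p₂(1−p₂)] / (p₁ − p₂)²
  = (2.576 + 1.282)² · (0.45·0.55 + 0.33·0.67) / (0.12)²
  = (3.858)² · (0.2475 + 0.2211) / 0.0144
  = 14.8842 · 0.4686 / 0.0144
  = 484.36
Design effect: 2.03 × 484.36 = 983.24.
Adjust for 79% response: 983.24 / 0.79 = 1244.61.
Round up → n = 1245 per group.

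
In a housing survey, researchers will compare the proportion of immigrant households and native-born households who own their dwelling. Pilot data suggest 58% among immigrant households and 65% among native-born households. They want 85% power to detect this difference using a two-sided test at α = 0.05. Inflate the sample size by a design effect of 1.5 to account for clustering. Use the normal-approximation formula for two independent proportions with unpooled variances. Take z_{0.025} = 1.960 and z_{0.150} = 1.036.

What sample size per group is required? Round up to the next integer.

n = (z_{α/2} + z_β)² · [p₁(1−p₁) + p₂(1−p₂)] / (p₁ − p₂)²
  = (1.960 + 1.036)² · (0.58·0.42 + 0.65·0.35) / (-0.07)²
  = (2.996)² · (0.2436 + 0.2275) / 0.0049
  = 8.9760 · 0.4711 / 0.0049
  = 862.98
Design effect: 1.5 × 862.98 = 1294.47.
Round up → n = 1295 per group.

n = 1295 per group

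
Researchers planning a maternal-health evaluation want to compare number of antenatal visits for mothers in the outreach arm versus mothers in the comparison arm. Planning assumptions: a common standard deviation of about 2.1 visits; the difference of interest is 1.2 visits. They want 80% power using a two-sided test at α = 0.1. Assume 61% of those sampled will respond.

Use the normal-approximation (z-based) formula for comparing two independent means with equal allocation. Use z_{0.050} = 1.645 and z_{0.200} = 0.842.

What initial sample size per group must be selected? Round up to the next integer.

n = 63 per group

n = (z_{α/2} + z_β)² · (σ₁² + σ₂²) / δ²
  = (1.645 + 0.842)² · (2·2.1² = 8.82) / 1.2²
  = 6.1852 · 8.82 / 1.44
  = 37.88
Adjust for 61% response: 37.88 / 0.61 = 62.11.
Round up → n = 63 per group.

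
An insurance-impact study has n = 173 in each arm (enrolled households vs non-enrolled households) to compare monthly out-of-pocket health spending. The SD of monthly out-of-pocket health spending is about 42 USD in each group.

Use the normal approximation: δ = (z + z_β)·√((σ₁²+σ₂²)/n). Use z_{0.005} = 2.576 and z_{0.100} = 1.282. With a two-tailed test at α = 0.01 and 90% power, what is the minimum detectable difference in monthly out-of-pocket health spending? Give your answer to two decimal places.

Minimum detectable difference ≈ 17.42 USD

δ = (z_{α/2} + z_β) · √((σ₁²+σ₂²)/n)
  = (2.576 + 1.282) · √(3528/173)
  = 3.858 · √20.3931
  = 3.858 · 4.5159
  = 17.4222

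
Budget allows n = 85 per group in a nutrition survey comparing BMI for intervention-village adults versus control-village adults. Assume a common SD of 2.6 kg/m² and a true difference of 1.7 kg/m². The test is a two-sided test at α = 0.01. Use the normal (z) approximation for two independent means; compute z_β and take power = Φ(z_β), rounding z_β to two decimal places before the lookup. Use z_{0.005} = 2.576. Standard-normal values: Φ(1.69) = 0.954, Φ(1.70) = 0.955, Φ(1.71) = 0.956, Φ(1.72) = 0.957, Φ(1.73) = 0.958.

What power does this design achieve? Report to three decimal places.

z_β = δ·√(n/(σ₁²+σ₂²)) − z_{α/2}
    = 1.7 · √(85/13.52) − 2.576
    = 1.7 · 2.50739 − 2.576
    = 4.2626 − 2.576 = 1.6866 → 1.69
Power = Φ(1.69) = 0.954.

Power ≈ 0.954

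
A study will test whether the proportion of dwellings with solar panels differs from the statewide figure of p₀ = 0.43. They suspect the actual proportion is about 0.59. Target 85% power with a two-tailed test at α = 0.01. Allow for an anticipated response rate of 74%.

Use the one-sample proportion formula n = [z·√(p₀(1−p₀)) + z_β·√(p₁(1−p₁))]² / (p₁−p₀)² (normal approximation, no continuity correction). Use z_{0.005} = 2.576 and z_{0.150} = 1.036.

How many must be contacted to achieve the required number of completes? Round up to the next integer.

n = [z_{α/2}·√(p₀q₀) + z_β·√(p₁q₁)]² / (p₁ − p₀)²
  = [2.576·√(0.43·0.57) + 1.036·√(0.59·0.41)]² / (0.16)²
  = [2.576·0.4951 + 1.036·0.4918]² / 0.0256
  = [1.7849]² / 0.0256
  = 124.44
Adjust for 74% response: 124.44 / 0.74 = 168.16.
Round up → n = 169.

n = 169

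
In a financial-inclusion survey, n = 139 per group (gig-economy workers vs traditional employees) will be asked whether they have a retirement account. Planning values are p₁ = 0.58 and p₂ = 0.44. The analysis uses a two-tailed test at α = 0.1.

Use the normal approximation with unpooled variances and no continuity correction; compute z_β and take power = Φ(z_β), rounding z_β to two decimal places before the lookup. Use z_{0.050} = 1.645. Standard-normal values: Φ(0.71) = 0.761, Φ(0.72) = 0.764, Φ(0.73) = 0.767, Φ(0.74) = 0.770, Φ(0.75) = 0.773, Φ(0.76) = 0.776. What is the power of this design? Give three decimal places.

z_β = |p₁−p₂|·√(n/[p₁q₁+p₂q₂]) − z_{α/2}
    = 0.14 · √(139/0.4900) − 1.645
    = 0.14 · 16.8426 − 1.645
    = 2.3580 − 1.645 = 0.7130 → 0.71
Power = Φ(0.71) = 0.761.

Power ≈ 0.761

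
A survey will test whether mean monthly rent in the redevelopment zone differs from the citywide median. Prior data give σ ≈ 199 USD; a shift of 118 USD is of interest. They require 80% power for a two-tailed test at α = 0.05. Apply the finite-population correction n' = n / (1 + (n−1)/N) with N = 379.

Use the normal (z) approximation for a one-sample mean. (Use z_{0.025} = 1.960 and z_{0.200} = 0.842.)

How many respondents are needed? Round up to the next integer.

n = (z_{α/2} + z_β)² · σ² / δ²
  = (1.960 + 0.842)² · 199² / 118²
  = 7.8512 · 39601 / 13924
  = 22.33
Finite-population correction (N = 379): 22.33 / (1 + (22.33 − 1)/379) = 21.14.
Round up → n = 22.

n = 22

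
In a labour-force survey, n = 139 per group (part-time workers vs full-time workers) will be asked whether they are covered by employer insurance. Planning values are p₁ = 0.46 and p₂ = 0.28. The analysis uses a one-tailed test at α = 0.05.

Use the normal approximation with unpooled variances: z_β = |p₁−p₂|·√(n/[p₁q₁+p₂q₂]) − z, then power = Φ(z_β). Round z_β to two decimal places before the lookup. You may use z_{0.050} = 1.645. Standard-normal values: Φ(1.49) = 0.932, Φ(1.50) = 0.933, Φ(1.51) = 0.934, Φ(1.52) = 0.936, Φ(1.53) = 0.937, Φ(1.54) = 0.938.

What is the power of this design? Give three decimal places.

z_β = |p₁−p₂|·√(n/[p₁q₁+p₂q₂]) − z_α
    = 0.18 · √(139/0.4500) − 1.645
    = 0.18 · 17.5752 − 1.645
    = 3.1635 − 1.645 = 1.5185 → 1.52
Power = Φ(1.52) = 0.936.

Power ≈ 0.936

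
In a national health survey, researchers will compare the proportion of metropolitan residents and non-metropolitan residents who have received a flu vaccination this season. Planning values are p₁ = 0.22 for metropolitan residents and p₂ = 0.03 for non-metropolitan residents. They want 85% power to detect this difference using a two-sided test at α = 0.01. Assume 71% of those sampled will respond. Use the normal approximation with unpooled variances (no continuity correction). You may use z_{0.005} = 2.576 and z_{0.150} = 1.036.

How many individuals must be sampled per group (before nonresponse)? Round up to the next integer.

n = (z_{α/2} + z_β)² · [p₁(1−p₁) + p₂(1−p₂)] / (p₁ − p₂)²
  = (2.576 + 1.036)² · (0.22·0.78 + 0.03·0.97) / (0.19)²
  = (3.612)² · (0.1716 + 0.0291) / 0.0361
  = 13.0465 · 0.2007 / 0.0361
  = 72.53
Adjust for 71% response: 72.53 / 0.71 = 102.16.
Round up → n = 103 per group.

n = 103 per group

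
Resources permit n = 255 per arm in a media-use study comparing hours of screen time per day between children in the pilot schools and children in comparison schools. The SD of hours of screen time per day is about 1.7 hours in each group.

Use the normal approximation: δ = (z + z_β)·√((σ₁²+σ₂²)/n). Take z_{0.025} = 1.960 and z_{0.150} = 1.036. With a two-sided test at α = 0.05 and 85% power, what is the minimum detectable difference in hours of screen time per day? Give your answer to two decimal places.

δ = (z_{α/2} + z_β) · √((σ₁²+σ₂²)/n)
  = (1.960 + 1.036) · √(5.78/255)
  = 2.996 · √0.02267
  = 2.996 · 0.1506
  = 0.4511

Minimum detectable difference ≈ 0.45 hours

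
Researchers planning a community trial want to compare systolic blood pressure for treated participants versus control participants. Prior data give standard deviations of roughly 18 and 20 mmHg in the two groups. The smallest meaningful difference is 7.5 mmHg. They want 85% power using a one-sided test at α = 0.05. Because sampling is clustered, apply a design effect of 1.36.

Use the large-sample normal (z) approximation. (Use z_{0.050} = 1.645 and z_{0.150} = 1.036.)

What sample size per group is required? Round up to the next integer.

n = (z_α + z_β)² · (σ₁² + σ₂²) / δ²
  = (1.645 + 1.036)² · (18² + 20² = 724) / 7.5²
  = 7.1878 · 724 / 56.25
  = 92.51
Design effect: 1.36 × 92.51 = 125.82.
Round up → n = 126 per group.

n = 126 per group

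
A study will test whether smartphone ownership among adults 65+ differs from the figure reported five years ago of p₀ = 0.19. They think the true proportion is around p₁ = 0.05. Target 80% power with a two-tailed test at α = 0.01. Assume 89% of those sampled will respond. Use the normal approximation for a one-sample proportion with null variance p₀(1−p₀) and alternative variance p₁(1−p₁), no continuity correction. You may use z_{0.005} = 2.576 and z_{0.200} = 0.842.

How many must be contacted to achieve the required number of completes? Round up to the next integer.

n = [z_{α/2}·√(p₀q₀) + z_β·√(p₁q₁)]² / (p₁ − p₀)²
  = [2.576·√(0.19·0.81) + 0.842·√(0.05·0.95)]² / (-0.14)²
  = [2.576·0.3923 + 0.842·0.2179]² / 0.0196
  = [1.1941]² / 0.0196
  = 72.75
Adjust for 89% response: 72.75 / 0.89 = 81.74.
Round up → n = 82.

n = 82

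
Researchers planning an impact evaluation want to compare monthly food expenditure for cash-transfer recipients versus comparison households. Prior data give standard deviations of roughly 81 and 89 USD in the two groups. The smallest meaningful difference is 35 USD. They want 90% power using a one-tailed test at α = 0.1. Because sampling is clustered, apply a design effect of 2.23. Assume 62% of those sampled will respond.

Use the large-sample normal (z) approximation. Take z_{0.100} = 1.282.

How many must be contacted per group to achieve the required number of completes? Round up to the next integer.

n = 280 per group

n = (z_α + z_β)² · (σ₁² + σ₂²) / δ²
  = (1.282 + 1.282)² · (81² + 89² = 14482) / 35²
  = 6.5741 · 14482 / 1225
  = 77.72
Design effect: 2.23 × 77.72 = 173.31.
Adjust for 62% response: 173.31 / 0.62 = 279.54.
Round up → n = 280 per group.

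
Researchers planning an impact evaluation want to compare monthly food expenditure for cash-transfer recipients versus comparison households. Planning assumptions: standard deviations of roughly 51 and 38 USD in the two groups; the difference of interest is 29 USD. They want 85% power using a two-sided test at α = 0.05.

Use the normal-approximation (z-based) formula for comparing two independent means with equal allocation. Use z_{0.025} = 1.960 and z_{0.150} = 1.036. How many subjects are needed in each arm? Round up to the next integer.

n = (z_{α/2} + z_β)² · (σ₁² + σ₂²) / δ²
  = (1.960 + 1.036)² · (51² + 38² = 4045) / 29²
  = 8.9760 · 4045 / 841
  = 43.17
Round up → n = 44 per group.

n = 44 per group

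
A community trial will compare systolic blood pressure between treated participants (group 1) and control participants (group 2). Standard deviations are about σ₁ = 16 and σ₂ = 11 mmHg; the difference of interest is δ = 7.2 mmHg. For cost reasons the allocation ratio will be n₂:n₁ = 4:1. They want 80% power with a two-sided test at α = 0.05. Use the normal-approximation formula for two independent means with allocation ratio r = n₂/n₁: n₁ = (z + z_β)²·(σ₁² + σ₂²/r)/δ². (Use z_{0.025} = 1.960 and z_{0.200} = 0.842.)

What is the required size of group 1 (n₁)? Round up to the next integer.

n₁ = 44

n₁ = (z_{α/2} + z_β)² · (σ₁² + σ₂²/r) / δ²
   = (1.960 + 0.842)² · (16² + 11²/4) / 7.2²
   = 7.8512 · (256 + 30.25) / 51.84
   = 7.8512 · 286.25 / 51.84
   = 43.35
Round up → n₁ = 44; n₂ = r·n₁ = 4 × 44 = 176.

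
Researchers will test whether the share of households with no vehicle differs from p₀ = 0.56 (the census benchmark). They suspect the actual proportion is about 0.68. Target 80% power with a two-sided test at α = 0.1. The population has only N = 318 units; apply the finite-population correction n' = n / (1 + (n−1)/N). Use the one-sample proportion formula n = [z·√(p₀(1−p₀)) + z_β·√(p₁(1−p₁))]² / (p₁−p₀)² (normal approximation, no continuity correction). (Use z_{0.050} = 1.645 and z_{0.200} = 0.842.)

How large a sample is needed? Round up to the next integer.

n = [z_{α/2}·√(p₀q₀) + z_β·√(p₁q₁)]² / (p₁ − p₀)²
  = [1.645·√(0.56·0.44) + 0.842·√(0.68·0.32)]² / (0.12)²
  = [1.645·0.4964 + 0.842·0.4665]² / 0.0144
  = [1.2093]² / 0.0144
  = 101.56
Finite-population correction (N = 318): 101.56 / (1 + (101.56 − 1)/318) = 77.16.
Round up → n = 78.

n = 78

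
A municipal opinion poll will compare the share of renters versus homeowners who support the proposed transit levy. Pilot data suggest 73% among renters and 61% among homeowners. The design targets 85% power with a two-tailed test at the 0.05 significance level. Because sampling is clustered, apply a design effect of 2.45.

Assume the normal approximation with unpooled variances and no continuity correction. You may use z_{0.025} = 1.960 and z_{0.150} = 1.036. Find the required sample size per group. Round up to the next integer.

n = 665 per group

n = (z_{α/2} + z_β)² · [p₁(1−p₁) + p₂(1−p₂)] / (p₁ − p₂)²
  = (1.960 + 1.036)² · (0.73·0.27 + 0.61·0.39) / (0.12)²
  = (2.996)² · (0.1971 + 0.2379) / 0.0144
  = 8.9760 · 0.4350 / 0.0144
  = 271.15
Design effect: 2.45 × 271.15 = 664.32.
Round up → n = 665 per group.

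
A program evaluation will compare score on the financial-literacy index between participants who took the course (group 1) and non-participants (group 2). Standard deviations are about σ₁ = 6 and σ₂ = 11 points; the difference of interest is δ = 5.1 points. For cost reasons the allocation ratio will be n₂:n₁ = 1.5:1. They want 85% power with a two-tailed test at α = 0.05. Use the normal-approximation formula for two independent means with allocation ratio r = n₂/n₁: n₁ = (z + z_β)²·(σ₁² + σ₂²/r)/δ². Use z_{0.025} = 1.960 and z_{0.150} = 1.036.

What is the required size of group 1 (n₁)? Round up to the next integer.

n₁ = 41

n₁ = (z_{α/2} + z_β)² · (σ₁² + σ₂²/r) / δ²
   = (1.960 + 1.036)² · (6² + 11²/1.5) / 5.1²
   = 8.9760 · (36 + 80.6667) / 26.01
   = 8.9760 · 116.6667 / 26.01
   = 40.26
Round up → n₁ = 41; n₂ = r·n₁ = 1.5 × 41 = 62.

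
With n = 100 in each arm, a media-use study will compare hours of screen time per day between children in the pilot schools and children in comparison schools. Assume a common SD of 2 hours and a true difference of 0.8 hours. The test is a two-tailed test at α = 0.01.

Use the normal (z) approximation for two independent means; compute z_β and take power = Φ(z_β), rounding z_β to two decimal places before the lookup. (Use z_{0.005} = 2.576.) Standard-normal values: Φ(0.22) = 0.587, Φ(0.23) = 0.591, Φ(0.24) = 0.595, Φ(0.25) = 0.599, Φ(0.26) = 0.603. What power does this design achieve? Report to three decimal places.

z_β = δ·√(n/(σ₁²+σ₂²)) − z_{α/2}
    = 0.8 · √(100/8) − 2.576
    = 0.8 · 3.53553 − 2.576
    = 2.8284 − 2.576 = 0.2524 → 0.25
Power = Φ(0.25) = 0.599.

Power ≈ 0.599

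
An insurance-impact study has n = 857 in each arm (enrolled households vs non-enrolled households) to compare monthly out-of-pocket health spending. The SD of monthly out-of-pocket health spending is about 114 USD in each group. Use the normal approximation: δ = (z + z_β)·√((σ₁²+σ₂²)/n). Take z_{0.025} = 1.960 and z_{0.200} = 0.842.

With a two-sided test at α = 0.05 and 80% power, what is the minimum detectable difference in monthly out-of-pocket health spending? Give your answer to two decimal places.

δ = (z_{α/2} + z_β) · √((σ₁²+σ₂²)/n)
  = (1.960 + 0.842) · √(25992/857)
  = 2.802 · √30.3291
  = 2.802 · 5.5072
  = 15.4311

Minimum detectable difference ≈ 15.43 USD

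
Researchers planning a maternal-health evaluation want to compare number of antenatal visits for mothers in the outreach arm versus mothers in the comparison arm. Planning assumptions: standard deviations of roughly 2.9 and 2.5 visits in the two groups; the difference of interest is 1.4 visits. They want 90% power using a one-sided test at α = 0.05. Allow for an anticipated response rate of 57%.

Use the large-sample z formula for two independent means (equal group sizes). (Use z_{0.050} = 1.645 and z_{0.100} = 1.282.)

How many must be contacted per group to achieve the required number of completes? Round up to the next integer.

n = 113 per group

n = (z_α + z_β)² · (σ₁² + σ₂²) / δ²
  = (1.645 + 1.282)² · (2.9² + 2.5² = 14.66) / 1.4²
  = 8.5673 · 14.66 / 1.96
  = 64.08
Adjust for 57% response: 64.08 / 0.57 = 112.42.
Round up → n = 113 per group.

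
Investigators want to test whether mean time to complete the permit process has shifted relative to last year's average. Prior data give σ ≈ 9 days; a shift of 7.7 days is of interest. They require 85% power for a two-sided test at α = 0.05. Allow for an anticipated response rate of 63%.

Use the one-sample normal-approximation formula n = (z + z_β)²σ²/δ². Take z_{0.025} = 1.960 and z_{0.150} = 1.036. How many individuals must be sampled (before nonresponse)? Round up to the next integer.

n = 20

n = (z_{α/2} + z_β)² · σ² / δ²
  = (1.960 + 1.036)² · 9² / 7.7²
  = 8.9760 · 81 / 59.29
  = 12.26
Adjust for 63% response: 12.26 / 0.63 = 19.46.
Round up → n = 20.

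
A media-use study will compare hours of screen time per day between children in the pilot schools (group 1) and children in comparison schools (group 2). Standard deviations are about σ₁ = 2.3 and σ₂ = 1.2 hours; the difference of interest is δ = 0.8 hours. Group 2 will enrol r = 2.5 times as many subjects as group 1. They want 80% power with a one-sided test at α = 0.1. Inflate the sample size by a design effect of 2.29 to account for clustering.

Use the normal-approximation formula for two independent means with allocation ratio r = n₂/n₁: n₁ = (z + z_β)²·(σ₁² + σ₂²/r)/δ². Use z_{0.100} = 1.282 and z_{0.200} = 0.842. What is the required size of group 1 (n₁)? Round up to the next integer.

n₁ = 95

n₁ = (z_α + z_β)² · (σ₁² + σ₂²/r) / δ²
   = (1.282 + 0.842)² · (2.3² + 1.2²/2.5) / 0.8²
   = 4.5114 · (5.29 + 0.576) / 0.64
   = 4.5114 · 5.866 / 0.64
   = 41.35
Design effect: 2.29 × 41.35 = 94.69.
Round up → n₁ = 95; n₂ = r·n₁ = 2.5 × 95 = 238.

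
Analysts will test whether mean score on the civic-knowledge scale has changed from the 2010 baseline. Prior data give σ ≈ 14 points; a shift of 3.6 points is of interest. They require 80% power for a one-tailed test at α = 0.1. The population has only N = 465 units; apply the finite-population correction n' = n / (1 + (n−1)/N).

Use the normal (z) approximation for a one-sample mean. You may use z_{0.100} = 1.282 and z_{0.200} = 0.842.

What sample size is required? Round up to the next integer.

n = (z_α + z_β)² · σ² / δ²
  = (1.282 + 0.842)² · 14² / 3.6²
  = 4.5114 · 196 / 12.96
  = 68.23
Finite-population correction (N = 465): 68.23 / (1 + (68.23 − 1)/465) = 59.61.
Round up → n = 60.

n = 60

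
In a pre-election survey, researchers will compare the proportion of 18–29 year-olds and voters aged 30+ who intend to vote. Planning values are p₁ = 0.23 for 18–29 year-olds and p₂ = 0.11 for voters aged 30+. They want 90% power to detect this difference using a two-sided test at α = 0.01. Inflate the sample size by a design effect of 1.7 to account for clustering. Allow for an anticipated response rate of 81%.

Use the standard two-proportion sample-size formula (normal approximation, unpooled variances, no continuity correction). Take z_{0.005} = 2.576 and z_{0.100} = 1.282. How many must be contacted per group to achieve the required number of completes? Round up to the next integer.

n = (z_{α/2} + z_β)² · [p₁(1−p₁) + p₂(1−p₂)] / (p₁ − p₂)²
  = (2.576 + 1.282)² · (0.23·0.77 + 0.11·0.89) / (0.12)²
  = (3.858)² · (0.1771 + 0.0979) / 0.0144
  = 14.8842 · 0.2750 / 0.0144
  = 284.25
Design effect: 1.7 × 284.25 = 483.22.
Adjust for 81% response: 483.22 / 0.81 = 596.57.
Round up → n = 597 per group.

n = 597 per group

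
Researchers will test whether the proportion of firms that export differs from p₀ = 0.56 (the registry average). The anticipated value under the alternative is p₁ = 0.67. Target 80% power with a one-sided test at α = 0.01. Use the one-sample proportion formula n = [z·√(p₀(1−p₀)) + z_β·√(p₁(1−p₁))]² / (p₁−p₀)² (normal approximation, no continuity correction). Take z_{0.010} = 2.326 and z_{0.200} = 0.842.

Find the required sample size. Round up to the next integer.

n = [z_α·√(p₀q₀) + z_β·√(p₁q₁)]² / (p₁ − p₀)²
  = [2.326·√(0.56·0.44) + 0.842·√(0.67·0.33)]² / (0.11)²
  = [2.326·0.4964 + 0.842·0.4702]² / 0.0121
  = [1.5505]² / 0.0121
  = 198.69
Round up → n = 199.

n = 199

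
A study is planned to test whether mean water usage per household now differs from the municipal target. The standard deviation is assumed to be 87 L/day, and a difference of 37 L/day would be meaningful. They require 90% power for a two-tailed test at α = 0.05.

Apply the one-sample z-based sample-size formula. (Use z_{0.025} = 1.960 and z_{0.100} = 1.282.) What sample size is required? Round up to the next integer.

n = (z_{α/2} + z_β)² · σ² / δ²
  = (1.960 + 1.282)² · 87² / 37²
  = 10.5106 · 7569 / 1369
  = 58.11
Round up → n = 59.

n = 59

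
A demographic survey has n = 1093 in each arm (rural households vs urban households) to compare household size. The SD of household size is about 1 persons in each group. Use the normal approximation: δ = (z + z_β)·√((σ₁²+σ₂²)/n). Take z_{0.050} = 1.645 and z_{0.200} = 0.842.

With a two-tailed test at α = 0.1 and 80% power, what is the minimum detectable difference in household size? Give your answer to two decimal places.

δ = (z_{α/2} + z_β) · √((σ₁²+σ₂²)/n)
  = (1.645 + 0.842) · √(2/1093)
  = 2.487 · √0.00183
  = 2.487 · 0.0428
  = 0.1064

Minimum detectable difference ≈ 0.11 persons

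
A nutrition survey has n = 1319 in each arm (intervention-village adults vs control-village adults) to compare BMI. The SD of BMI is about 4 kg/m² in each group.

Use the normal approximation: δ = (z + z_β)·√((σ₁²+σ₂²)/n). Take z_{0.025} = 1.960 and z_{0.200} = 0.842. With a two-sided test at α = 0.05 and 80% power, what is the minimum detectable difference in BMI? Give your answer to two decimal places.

Minimum detectable difference ≈ 0.44 kg/m²

δ = (z_{α/2} + z_β) · √((σ₁²+σ₂²)/n)
  = (1.960 + 0.842) · √(32/1319)
  = 2.802 · √0.02426
  = 2.802 · 0.1558
  = 0.4364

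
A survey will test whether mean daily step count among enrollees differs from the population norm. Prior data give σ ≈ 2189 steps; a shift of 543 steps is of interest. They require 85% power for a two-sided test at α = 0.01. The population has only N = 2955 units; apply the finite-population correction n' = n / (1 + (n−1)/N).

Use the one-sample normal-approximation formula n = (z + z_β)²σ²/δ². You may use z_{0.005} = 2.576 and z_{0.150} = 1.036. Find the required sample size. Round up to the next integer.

n = 198

n = (z_{α/2} + z_β)² · σ² / δ²
  = (2.576 + 1.036)² · 2189² / 543²
  = 13.0465 · 4791721 / 294849
  = 212.03
Finite-population correction (N = 2955): 212.03 / (1 + (212.03 − 1)/2955) = 197.89.
Round up → n = 198.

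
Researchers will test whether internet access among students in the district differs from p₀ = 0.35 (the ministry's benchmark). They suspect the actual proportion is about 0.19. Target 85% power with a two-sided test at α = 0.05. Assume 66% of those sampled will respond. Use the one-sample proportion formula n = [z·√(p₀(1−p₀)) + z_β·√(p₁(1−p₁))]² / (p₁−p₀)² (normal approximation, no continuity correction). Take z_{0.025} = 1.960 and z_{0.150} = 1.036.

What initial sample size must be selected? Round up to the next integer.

n = 107

n = [z_{α/2}·√(p₀q₀) + z_β·√(p₁q₁)]² / (p₁ − p₀)²
  = [1.960·√(0.35·0.65) + 1.036·√(0.19·0.81)]² / (-0.16)²
  = [1.960·0.4770 + 1.036·0.3923]² / 0.0256
  = [1.3413]² / 0.0256
  = 70.28
Adjust for 66% response: 70.28 / 0.66 = 106.48.
Round up → n = 107.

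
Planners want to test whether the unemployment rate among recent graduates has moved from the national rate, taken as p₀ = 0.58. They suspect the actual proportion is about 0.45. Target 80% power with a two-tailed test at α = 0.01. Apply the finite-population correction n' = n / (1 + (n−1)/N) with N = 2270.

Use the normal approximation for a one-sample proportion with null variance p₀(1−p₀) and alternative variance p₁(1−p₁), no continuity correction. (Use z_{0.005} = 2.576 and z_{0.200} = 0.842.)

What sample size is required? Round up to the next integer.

n = 158

n = [z_{α/2}·√(p₀q₀) + z_β·√(p₁q₁)]² / (p₁ − p₀)²
  = [2.576·√(0.58·0.42) + 0.842·√(0.45·0.55)]² / (-0.13)²
  = [2.576·0.4936 + 0.842·0.4975]² / 0.0169
  = [1.6903]² / 0.0169
  = 169.06
Finite-population correction (N = 2270): 169.06 / (1 + (169.06 − 1)/2270) = 157.41.
Round up → n = 158.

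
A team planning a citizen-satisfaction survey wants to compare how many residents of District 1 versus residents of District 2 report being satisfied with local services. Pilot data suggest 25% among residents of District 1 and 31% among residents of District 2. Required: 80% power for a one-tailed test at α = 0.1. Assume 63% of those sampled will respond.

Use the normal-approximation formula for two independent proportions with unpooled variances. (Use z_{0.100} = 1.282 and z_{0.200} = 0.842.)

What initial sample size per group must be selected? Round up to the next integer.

n = 799 per group

n = (z_α + z_β)² · [p₁(1−p₁) + p₂(1−p₂)] / (p₁ − p₂)²
  = (1.282 + 0.842)² · (0.25·0.75 + 0.31·0.69) / (-0.06)²
  = (2.124)² · (0.1875 + 0.2139) / 0.0036
  = 4.5114 · 0.4014 / 0.0036
  = 503.02
Adjust for 63% response: 503.02 / 0.63 = 798.44.
Round up → n = 799 per group.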